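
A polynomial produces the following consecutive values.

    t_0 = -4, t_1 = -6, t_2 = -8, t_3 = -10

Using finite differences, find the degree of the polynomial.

Δ: -2, -2, -2
The first differences are constant, so the polynomial has degree 1.

1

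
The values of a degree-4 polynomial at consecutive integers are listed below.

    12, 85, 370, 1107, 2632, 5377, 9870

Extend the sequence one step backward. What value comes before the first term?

D1: 73  285  737  1525  2745  4493
D2: 212  452  788  1220  1748
D3: 240  336  432  528
D4: 96  96  96
The fourth differences are constant at 96.
Work back: 240 − 96 = 144;  212 − 144 = 68;  73 − 68 = 5;  12 − 5 = 7

7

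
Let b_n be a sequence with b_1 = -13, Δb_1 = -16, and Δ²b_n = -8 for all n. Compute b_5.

-125

Build the table forward from the leading diagonal:
Second differences: -8  -8  -8  -8  -8
First differences: -16  -24  -32  -40  -48
b: -13  -29  -53  -85  -125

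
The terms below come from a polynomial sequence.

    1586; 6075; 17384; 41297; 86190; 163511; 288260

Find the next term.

D1: 4489  11309  23913  44893  77321  124749
D2: 6820  12604  20980  32428  47428
D3: 5784  8376  11448  15000
D4: 2592  3072  3552
D5: 480  480
Fifth differences constant at 480.
3552 + 480 = 4032;  15000 + 4032 = 19032;  47428 + 19032 = 66460;  124749 + 66460 = 191209;  288260 + 191209 = 479469

479469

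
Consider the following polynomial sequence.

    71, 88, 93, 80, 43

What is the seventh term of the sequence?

D1: 17, 5, -13, -37
D2: -12, -18, -24
D3: -6, -6
Third differences constant at -6.
-24 − 6 = -30;  -37 − 30 = -67;  43 − 67 = -24
-30 − 6 = -36;  -67 − 36 = -103;  -24 − 103 = -127

-127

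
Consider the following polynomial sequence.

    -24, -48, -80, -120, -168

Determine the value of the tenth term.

First differences: -24 , -32 , -40 , -48
Second differences: -8 , -8 , -8
Constant second difference = -8, so extend:
-48 − 8 = -56;  -168 − 56 = -224
-56 − 8 = -64;  -224 − 64 = -288
-64 − 8 = -72;  -288 − 72 = -360
-72 − 8 = -80;  -360 − 80 = -440
-80 − 8 = -88;  -440 − 88 = -528

-528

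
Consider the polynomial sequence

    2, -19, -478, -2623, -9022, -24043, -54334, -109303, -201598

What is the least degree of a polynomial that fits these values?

-21, -459, -2145, -6399, -15021, -30291, -54969, -92295
-438, -1686, -4254, -8622, -15270, -24678, -37326
-1248, -2568, -4368, -6648, -9408, -12648
-1320, -1800, -2280, -2760, -3240
-480, -480, -480, -480
The fifth differences are constant, so the polynomial has degree 5.

5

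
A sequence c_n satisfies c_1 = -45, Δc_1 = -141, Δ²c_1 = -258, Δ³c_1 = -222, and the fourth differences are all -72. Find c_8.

-16740

Build the table forward from the leading diagonal:
Δ⁴: -72  -72  -72  -72  -72  -72  -72  -72
Δ³: -222  -294  -366  -438  -510  -582  -654  -726
Δ²: -258  -480  -774  -1140  -1578  -2088  -2670  -3324
Δ: -141  -399  -879  -1653  -2793  -4371  -6459  -9129
c: -45  -186  -585  -1464  -3117  -5910  -10281  -16740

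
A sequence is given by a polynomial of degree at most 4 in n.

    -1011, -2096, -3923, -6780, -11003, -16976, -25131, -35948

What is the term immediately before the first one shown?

-1085, -1827, -2857, -4223, -5973, -8155, -10817
-742, -1030, -1366, -1750, -2182, -2662
-288, -336, -384, -432, -480
-48, -48, -48, -48
The fourth differences are constant at -48.
Work back: -288 + 48 = -240;  -742 + 240 = -502;  -1085 + 502 = -583;  -1011 + 583 = -428

-428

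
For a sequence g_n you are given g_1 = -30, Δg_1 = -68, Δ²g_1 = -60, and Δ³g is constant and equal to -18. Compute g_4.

-432

Build the table forward from the leading diagonal:
D3: -18, -18, -18, -18
D2: -60, -78, -96, -114
D1: -68, -128, -206, -302
g: -30, -98, -226, -432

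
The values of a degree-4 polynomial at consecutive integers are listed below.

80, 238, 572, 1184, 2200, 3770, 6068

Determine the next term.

Δ: 158, 334, 612, 1016, 1570, 2298
Δ²: 176, 278, 404, 554, 728
Δ³: 102, 126, 150, 174
Δ⁴: 24, 24, 24
The fourth differences are constant (24).
174 + 24 = 198;  728 + 198 = 926;  2298 + 926 = 3224;  6068 + 3224 = 9292

9292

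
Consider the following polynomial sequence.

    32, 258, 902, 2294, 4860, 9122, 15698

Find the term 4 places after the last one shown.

80862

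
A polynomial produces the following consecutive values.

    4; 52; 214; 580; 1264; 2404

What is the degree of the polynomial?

4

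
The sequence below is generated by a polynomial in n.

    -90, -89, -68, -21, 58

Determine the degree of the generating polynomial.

3

1, 21, 47, 79
20, 26, 32
6, 6
The third differences are constant, so the polynomial has degree 3.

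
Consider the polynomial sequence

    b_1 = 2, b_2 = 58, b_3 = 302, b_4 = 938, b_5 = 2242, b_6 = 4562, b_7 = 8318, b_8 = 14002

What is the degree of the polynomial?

4

Δ: 56, 244, 636, 1304, 2320, 3756, 5684
Δ²: 188, 392, 668, 1016, 1436, 1928
Δ³: 204, 276, 348, 420, 492
Δ⁴: 72, 72, 72, 72
The fourth differences are constant, so the polynomial has degree 4.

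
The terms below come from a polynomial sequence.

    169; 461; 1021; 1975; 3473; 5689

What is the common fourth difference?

24

Δ: 292, 560, 954, 1498, 2216
Δ²: 268, 394, 544, 718
Δ³: 126, 150, 174
Δ⁴: 24, 24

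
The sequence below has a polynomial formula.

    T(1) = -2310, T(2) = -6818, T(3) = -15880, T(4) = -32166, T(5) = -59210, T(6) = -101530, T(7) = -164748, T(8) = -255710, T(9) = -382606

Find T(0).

-430

First differences: -4508, -9062, -16286, -27044, -42320, -63218, -90962, -126896
Second differences: -4554, -7224, -10758, -15276, -20898, -27744, -35934
Third differences: -2670, -3534, -4518, -5622, -6846, -8190
Fourth differences: -864, -984, -1104, -1224, -1344
Fifth differences: -120, -120, -120, -120
The fifth differences are constant at -120.
Work back: -864 + 120 = -744;  -2670 + 744 = -1926;  -4554 + 1926 = -2628;  -4508 + 2628 = -1880;  -2310 + 1880 = -430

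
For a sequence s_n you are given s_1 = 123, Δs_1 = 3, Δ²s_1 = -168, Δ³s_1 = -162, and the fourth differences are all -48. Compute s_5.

-1569

Build the table forward from the leading diagonal:
D4: -48, -48, -48, -48, -48
D3: -162, -210, -258, -306, -354
D2: -168, -330, -540, -798, -1104
D1: 3, -165, -495, -1035, -1833
s: 123, 126, -39, -534, -1569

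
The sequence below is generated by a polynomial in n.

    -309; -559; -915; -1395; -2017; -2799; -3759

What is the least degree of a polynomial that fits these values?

3

Δ: -250, -356, -480, -622, -782, -960
Δ²: -106, -124, -142, -160, -178
Δ³: -18, -18, -18, -18
The third differences are constant, so the polynomial has degree 3.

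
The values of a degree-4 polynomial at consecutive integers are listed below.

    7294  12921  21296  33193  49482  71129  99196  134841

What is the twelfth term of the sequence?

Δ: 5627, 8375, 11897, 16289, 21647, 28067, 35645
Δ²: 2748, 3522, 4392, 5358, 6420, 7578
Δ³: 774, 870, 966, 1062, 1158
Δ⁴: 96, 96, 96, 96
Constant fourth difference = 96, so extend:
1158 + 96 = 1254;  7578 + 1254 = 8832;  35645 + 8832 = 44477;  134841 + 44477 = 179318
1254 + 96 = 1350;  8832 + 1350 = 10182;  44477 + 10182 = 54659;  179318 + 54659 = 233977
1350 + 96 = 1446;  10182 + 1446 = 11628;  54659 + 11628 = 66287;  233977 + 66287 = 300264
1446 + 96 = 1542;  11628 + 1542 = 13170;  66287 + 13170 = 79457;  300264 + 79457 = 379721

379721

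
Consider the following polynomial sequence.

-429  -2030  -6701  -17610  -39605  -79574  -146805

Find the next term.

-253346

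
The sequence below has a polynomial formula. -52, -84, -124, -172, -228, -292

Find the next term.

-364

Δ: -32, -40, -48, -56, -64
Δ²: -8, -8, -8, -8
The second differences are constant (-8).
-64 − 8 = -72;  -292 − 72 = -364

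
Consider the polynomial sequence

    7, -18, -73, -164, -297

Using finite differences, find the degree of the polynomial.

3

First differences: -25, -55, -91, -133
Second differences: -30, -36, -42
Third differences: -6, -6
The third differences are constant, so the polynomial has degree 3.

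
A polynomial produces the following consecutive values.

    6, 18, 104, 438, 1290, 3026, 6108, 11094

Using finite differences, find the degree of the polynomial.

4

12, 86, 334, 852, 1736, 3082, 4986
74, 248, 518, 884, 1346, 1904
174, 270, 366, 462, 558
96, 96, 96, 96
The fourth differences are constant, so the polynomial has degree 4.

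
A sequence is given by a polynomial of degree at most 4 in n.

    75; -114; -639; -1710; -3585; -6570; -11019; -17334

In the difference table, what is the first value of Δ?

-189

First differences: -189, -525, -1071, -1875, -2985, -4449, -6315
Second differences: -336, -546, -804, -1110, -1464, -1866
Third differences: -210, -258, -306, -354, -402
Fourth differences: -48, -48, -48, -48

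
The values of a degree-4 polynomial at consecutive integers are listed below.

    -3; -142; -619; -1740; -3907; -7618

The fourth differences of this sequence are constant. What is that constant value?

Δ: -139, -477, -1121, -2167, -3711
Δ²: -338, -644, -1046, -1544
Δ³: -306, -402, -498
Δ⁴: -96, -96

-96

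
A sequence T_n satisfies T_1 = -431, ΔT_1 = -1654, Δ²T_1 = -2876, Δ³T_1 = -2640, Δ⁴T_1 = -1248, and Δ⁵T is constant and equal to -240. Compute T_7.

Build the table forward from the leading diagonal:
Δ⁵: -240, -240, -240, -240, -240, -240, -240
Δ⁴: -1248, -1488, -1728, -1968, -2208, -2448, -2688
Δ³: -2640, -3888, -5376, -7104, -9072, -11280, -13728
Δ²: -2876, -5516, -9404, -14780, -21884, -30956, -42236
Δ: -1654, -4530, -10046, -19450, -34230, -56114, -87070
T: -431, -2085, -6615, -16661, -36111, -70341, -126455

-126455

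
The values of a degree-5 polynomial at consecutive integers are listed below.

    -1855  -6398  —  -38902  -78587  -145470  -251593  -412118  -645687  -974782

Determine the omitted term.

Using the last 7 terms:
First differences: -39685, -66883, -106123, -160525, -233569, -329095
Second differences: -27198, -39240, -54402, -73044, -95526
Third differences: -12042, -15162, -18642, -22482
Fourth differences: -3120, -3480, -3840
Fifth differences: -360, -360
Constant fifth difference = -360.
Extend backward: -3120 + 360 = -2760;  -12042 + 2760 = -9282;  -27198 + 9282 = -17916;  -39685 + 17916 = -21769;  -38902 + 21769 = -17133

-17133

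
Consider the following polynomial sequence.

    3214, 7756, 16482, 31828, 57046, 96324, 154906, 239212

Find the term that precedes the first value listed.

Δ: 4542  8726  15346  25218  39278  58582  84306
Δ²: 4184  6620  9872  14060  19304  25724
Δ³: 2436  3252  4188  5244  6420
Δ⁴: 816  936  1056  1176
Δ⁵: 120  120  120
The fifth differences are constant at 120.
Work back: 816 − 120 = 696;  2436 − 696 = 1740;  4184 − 1740 = 2444;  4542 − 2444 = 2098;  3214 − 2098 = 1116

1116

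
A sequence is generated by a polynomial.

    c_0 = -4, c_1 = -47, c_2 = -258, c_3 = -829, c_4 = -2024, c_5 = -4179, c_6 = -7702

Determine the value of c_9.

-31639

D1: -43  -211  -571  -1195  -2155  -3523
D2: -168  -360  -624  -960  -1368
D3: -192  -264  -336  -408
D4: -72  -72  -72
The fourth differences are constant (-72).
-408 − 72 = -480;  -1368 − 480 = -1848;  -3523 − 1848 = -5371;  -7702 − 5371 = -13073
-480 − 72 = -552;  -1848 − 552 = -2400;  -5371 − 2400 = -7771;  -13073 − 7771 = -20844
-552 − 72 = -624;  -2400 − 624 = -3024;  -7771 − 3024 = -10795;  -20844 − 10795 = -31639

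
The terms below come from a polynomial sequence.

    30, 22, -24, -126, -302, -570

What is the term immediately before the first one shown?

Δ: -8  -46  -102  -176  -268
Δ²: -38  -56  -74  -92
Δ³: -18  -18  -18
The third differences are constant at -18.
Work back: -38 + 18 = -20;  -8 + 20 = 12;  30 − 12 = 18

18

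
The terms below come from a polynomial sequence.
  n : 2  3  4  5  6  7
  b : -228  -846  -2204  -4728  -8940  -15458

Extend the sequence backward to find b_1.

-20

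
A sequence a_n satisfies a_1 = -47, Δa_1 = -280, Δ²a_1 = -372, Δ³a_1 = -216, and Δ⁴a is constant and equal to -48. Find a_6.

Build the table forward from the leading diagonal:
Δ⁴: -48  -48  -48  -48  -48  -48
Δ³: -216  -264  -312  -360  -408  -456
Δ²: -372  -588  -852  -1164  -1524  -1932
Δ: -280  -652  -1240  -2092  -3256  -4780
a: -47  -327  -979  -2219  -4311  -7567

-7567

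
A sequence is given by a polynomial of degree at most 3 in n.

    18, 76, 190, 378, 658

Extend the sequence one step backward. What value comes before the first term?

-2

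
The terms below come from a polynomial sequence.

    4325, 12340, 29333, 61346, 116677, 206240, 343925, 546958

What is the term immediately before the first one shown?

1142

Δ: 8015, 16993, 32013, 55331, 89563, 137685, 203033
Δ²: 8978, 15020, 23318, 34232, 48122, 65348
Δ³: 6042, 8298, 10914, 13890, 17226
Δ⁴: 2256, 2616, 2976, 3336
Δ⁵: 360, 360, 360
The fifth differences are constant at 360.
Work back: 2256 − 360 = 1896;  6042 − 1896 = 4146;  8978 − 4146 = 4832;  8015 − 4832 = 3183;  4325 − 3183 = 1142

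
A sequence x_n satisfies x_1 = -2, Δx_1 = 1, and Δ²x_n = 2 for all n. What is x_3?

Build the table forward from the leading diagonal:
D2: 2, 2, 2
D1: 1, 3, 5
x: -2, -1, 2

2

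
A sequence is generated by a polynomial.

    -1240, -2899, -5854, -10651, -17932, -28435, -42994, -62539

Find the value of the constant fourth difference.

Δ: -1659, -2955, -4797, -7281, -10503, -14559, -19545
Δ²: -1296, -1842, -2484, -3222, -4056, -4986
Δ³: -546, -642, -738, -834, -930
Δ⁴: -96, -96, -96, -96

-96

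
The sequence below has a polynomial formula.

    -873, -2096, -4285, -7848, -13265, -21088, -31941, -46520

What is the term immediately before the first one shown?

-280

D1: -1223, -2189, -3563, -5417, -7823, -10853, -14579
D2: -966, -1374, -1854, -2406, -3030, -3726
D3: -408, -480, -552, -624, -696
D4: -72, -72, -72, -72
The fourth differences are constant at -72.
Work back: -408 + 72 = -336;  -966 + 336 = -630;  -1223 + 630 = -593;  -873 + 593 = -280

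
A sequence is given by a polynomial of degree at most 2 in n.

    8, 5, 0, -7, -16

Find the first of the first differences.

-3

D1: -3, -5, -7, -9
D2: -2, -2, -2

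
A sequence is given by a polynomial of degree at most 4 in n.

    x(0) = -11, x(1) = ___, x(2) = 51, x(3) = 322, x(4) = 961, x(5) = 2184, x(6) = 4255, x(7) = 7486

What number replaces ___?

-20

Using the last 6 terms:
Δ: 271, 639, 1223, 2071, 3231
Δ²: 368, 584, 848, 1160
Δ³: 216, 264, 312
Δ⁴: 48, 48
Constant fourth difference = 48.
Extend backward: 216 − 48 = 168;  368 − 168 = 200;  271 − 200 = 71;  51 − 71 = -20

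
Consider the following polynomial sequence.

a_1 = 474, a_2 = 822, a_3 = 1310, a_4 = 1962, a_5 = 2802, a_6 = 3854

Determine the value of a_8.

6690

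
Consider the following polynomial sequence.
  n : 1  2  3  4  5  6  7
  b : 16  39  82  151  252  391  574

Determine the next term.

807

First differences: 23  43  69  101  139  183
Second differences: 20  26  32  38  44
Third differences: 6  6  6  6
The third differences are constant (6).
44 + 6 = 50;  183 + 50 = 233;  574 + 233 = 807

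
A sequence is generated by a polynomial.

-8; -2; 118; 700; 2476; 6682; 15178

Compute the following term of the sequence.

First differences: 6, 120, 582, 1776, 4206, 8496
Second differences: 114, 462, 1194, 2430, 4290
Third differences: 348, 732, 1236, 1860
Fourth differences: 384, 504, 624
Fifth differences: 120, 120
The fifth differences are constant (120).
624 + 120 = 744;  1860 + 744 = 2604;  4290 + 2604 = 6894;  8496 + 6894 = 15390;  15178 + 15390 = 30568

30568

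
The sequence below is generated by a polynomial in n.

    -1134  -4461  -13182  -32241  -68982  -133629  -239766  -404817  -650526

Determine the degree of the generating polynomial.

5

Δ: -3327, -8721, -19059, -36741, -64647, -106137, -165051, -245709
Δ²: -5394, -10338, -17682, -27906, -41490, -58914, -80658
Δ³: -4944, -7344, -10224, -13584, -17424, -21744
Δ⁴: -2400, -2880, -3360, -3840, -4320
Δ⁵: -480, -480, -480, -480
The fifth differences are constant, so the polynomial has degree 5.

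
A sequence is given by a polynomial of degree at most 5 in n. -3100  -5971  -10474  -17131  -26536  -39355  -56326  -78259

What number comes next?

D1: -2871  -4503  -6657  -9405  -12819  -16971  -21933
D2: -1632  -2154  -2748  -3414  -4152  -4962
D3: -522  -594  -666  -738  -810
D4: -72  -72  -72  -72
The fourth differences are constant (-72).
-810 − 72 = -882;  -4962 − 882 = -5844;  -21933 − 5844 = -27777;  -78259 − 27777 = -106036

-106036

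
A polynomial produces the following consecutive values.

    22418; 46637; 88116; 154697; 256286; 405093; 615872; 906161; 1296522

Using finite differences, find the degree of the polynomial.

5

First differences: 24219, 41479, 66581, 101589, 148807, 210779, 290289, 390361
Second differences: 17260, 25102, 35008, 47218, 61972, 79510, 100072
Third differences: 7842, 9906, 12210, 14754, 17538, 20562
Fourth differences: 2064, 2304, 2544, 2784, 3024
Fifth differences: 240, 240, 240, 240
The fifth differences are constant, so the polynomial has degree 5.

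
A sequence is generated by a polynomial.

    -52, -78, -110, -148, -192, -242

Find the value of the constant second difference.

-6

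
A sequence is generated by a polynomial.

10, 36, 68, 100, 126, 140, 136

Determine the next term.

108

First differences: 26  32  32  26  14  -4
Second differences: 6  0  -6  -12  -18
Third differences: -6  -6  -6  -6
The third differences are constant (-6).
-18 − 6 = -24;  -4 − 24 = -28;  136 − 28 = 108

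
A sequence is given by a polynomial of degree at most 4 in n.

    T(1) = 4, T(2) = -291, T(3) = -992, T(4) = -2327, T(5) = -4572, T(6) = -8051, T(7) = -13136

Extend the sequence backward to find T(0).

73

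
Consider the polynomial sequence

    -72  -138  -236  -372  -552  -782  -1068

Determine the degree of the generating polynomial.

3

First differences: -66, -98, -136, -180, -230, -286
Second differences: -32, -38, -44, -50, -56
Third differences: -6, -6, -6, -6
The third differences are constant, so the polynomial has degree 3.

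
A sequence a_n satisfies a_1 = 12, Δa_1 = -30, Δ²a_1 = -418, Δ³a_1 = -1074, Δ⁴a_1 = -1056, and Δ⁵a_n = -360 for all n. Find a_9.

-166156

Build the table forward from the leading diagonal:
D5: -360, -360, -360, -360, -360, -360, -360, -360, -360
D4: -1056, -1416, -1776, -2136, -2496, -2856, -3216, -3576, -3936
D3: -1074, -2130, -3546, -5322, -7458, -9954, -12810, -16026, -19602
D2: -418, -1492, -3622, -7168, -12490, -19948, -29902, -42712, -58738
D1: -30, -448, -1940, -5562, -12730, -25220, -45168, -75070, -117782
a: 12, -18, -466, -2406, -7968, -20698, -45918, -91086, -166156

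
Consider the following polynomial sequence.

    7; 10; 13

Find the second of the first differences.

3

D1: 3, 3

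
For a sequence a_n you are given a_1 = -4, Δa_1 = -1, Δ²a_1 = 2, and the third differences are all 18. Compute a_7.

Build the table forward from the leading diagonal:
Δ³: 18  18  18  18  18  18  18
Δ²: 2  20  38  56  74  92  110
Δ: -1  1  21  59  115  189  281
a: -4  -5  -4  17  76  191  380

380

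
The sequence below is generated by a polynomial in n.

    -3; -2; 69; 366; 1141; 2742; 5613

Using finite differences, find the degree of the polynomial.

4

Δ: 1, 71, 297, 775, 1601, 2871
Δ²: 70, 226, 478, 826, 1270
Δ³: 156, 252, 348, 444
Δ⁴: 96, 96, 96
The fourth differences are constant, so the polynomial has degree 4.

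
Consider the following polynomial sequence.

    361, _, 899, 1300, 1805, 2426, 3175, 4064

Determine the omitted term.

590

Using the last 6 terms:
First differences: 401, 505, 621, 749, 889
Second differences: 104, 116, 128, 140
Third differences: 12, 12, 12
Constant third difference = 12.
Extend backward: 104 − 12 = 92;  401 − 92 = 309;  899 − 309 = 590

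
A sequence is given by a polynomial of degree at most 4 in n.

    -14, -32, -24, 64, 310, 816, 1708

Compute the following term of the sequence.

3136

First differences: -18, 8, 88, 246, 506, 892
Second differences: 26, 80, 158, 260, 386
Third differences: 54, 78, 102, 126
Fourth differences: 24, 24, 24
Constant fourth difference = 24, so extend:
126 + 24 = 150;  386 + 150 = 536;  892 + 536 = 1428;  1708 + 1428 = 3136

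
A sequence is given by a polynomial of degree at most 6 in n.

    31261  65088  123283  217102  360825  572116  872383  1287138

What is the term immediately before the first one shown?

First differences: 33827  58195  93819  143723  211291  300267  414755
Second differences: 24368  35624  49904  67568  88976  114488
Third differences: 11256  14280  17664  21408  25512
Fourth differences: 3024  3384  3744  4104
Fifth differences: 360  360  360
The fifth differences are constant at 360.
Work back: 3024 − 360 = 2664;  11256 − 2664 = 8592;  24368 − 8592 = 15776;  33827 − 15776 = 18051;  31261 − 18051 = 13210

13210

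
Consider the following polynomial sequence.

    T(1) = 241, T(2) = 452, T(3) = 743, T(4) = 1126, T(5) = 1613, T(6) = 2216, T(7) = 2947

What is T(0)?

98

D1: 211, 291, 383, 487, 603, 731
D2: 80, 92, 104, 116, 128
D3: 12, 12, 12, 12
The third differences are constant at 12.
Work back: 80 − 12 = 68;  211 − 68 = 143;  241 − 143 = 98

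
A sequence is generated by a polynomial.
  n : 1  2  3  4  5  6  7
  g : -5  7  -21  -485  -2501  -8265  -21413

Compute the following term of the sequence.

12, -28, -464, -2016, -5764, -13148
-40, -436, -1552, -3748, -7384
-396, -1116, -2196, -3636
-720, -1080, -1440
-360, -360
Fifth differences constant at -360.
-1440 − 360 = -1800;  -3636 − 1800 = -5436;  -7384 − 5436 = -12820;  -13148 − 12820 = -25968;  -21413 − 25968 = -47381

-47381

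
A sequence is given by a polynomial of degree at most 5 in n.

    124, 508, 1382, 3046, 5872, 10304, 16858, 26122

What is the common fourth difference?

Δ: 384, 874, 1664, 2826, 4432, 6554, 9264
Δ²: 490, 790, 1162, 1606, 2122, 2710
Δ³: 300, 372, 444, 516, 588
Δ⁴: 72, 72, 72, 72

72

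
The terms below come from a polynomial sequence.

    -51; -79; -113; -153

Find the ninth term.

-28, -34, -40
-6, -6
The second differences are constant (-6).
-40 − 6 = -46;  -153 − 46 = -199
-46 − 6 = -52;  -199 − 52 = -251
-52 − 6 = -58;  -251 − 58 = -309
-58 − 6 = -64;  -309 − 64 = -373
-64 − 6 = -70;  -373 − 70 = -443

-443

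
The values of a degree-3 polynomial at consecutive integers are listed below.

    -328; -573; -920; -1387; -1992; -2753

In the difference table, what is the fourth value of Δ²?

-156

Δ: -245, -347, -467, -605, -761
Δ²: -102, -120, -138, -156
Δ³: -18, -18, -18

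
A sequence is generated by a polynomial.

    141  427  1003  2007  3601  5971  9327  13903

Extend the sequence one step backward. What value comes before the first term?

31

D1: 286  576  1004  1594  2370  3356  4576
D2: 290  428  590  776  986  1220
D3: 138  162  186  210  234
D4: 24  24  24  24
The fourth differences are constant at 24.
Work back: 138 − 24 = 114;  290 − 114 = 176;  286 − 176 = 110;  141 − 110 = 31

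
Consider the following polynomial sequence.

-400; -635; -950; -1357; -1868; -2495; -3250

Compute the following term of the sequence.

-4145

-235, -315, -407, -511, -627, -755
-80, -92, -104, -116, -128
-12, -12, -12, -12
Constant third difference = -12, so extend:
-128 − 12 = -140;  -755 − 140 = -895;  -3250 − 895 = -4145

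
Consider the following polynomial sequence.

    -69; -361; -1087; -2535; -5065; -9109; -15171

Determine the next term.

-23827

First differences: -292 , -726 , -1448 , -2530 , -4044 , -6062
Second differences: -434 , -722 , -1082 , -1514 , -2018
Third differences: -288 , -360 , -432 , -504
Fourth differences: -72 , -72 , -72
Fourth differences constant at -72.
-504 − 72 = -576;  -2018 − 576 = -2594;  -6062 − 2594 = -8656;  -15171 − 8656 = -23827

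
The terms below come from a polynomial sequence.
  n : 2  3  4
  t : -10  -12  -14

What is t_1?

-8

Δ: -2, -2
The first differences are constant at -2.
Work back: -10 + 2 = -8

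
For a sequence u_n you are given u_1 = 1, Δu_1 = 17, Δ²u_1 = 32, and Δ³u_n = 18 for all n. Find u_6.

Build the table forward from the leading diagonal:
Third differences: 18, 18, 18, 18, 18, 18
Second differences: 32, 50, 68, 86, 104, 122
First differences: 17, 49, 99, 167, 253, 357
u: 1, 18, 67, 166, 333, 586

586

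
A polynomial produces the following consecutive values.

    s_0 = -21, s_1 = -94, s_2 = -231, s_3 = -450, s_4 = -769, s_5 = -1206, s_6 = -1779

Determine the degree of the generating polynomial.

3

First differences: -73, -137, -219, -319, -437, -573
Second differences: -64, -82, -100, -118, -136
Third differences: -18, -18, -18, -18
The third differences are constant, so the polynomial has degree 3.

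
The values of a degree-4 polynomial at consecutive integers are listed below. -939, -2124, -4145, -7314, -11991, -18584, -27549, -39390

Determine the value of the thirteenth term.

-162735

Δ: -1185, -2021, -3169, -4677, -6593, -8965, -11841
Δ²: -836, -1148, -1508, -1916, -2372, -2876
Δ³: -312, -360, -408, -456, -504
Δ⁴: -48, -48, -48, -48
Fourth differences constant at -48.
-504 − 48 = -552;  -2876 − 552 = -3428;  -11841 − 3428 = -15269;  -39390 − 15269 = -54659
-552 − 48 = -600;  -3428 − 600 = -4028;  -15269 − 4028 = -19297;  -54659 − 19297 = -73956
-600 − 48 = -648;  -4028 − 648 = -4676;  -19297 − 4676 = -23973;  -73956 − 23973 = -97929
-648 − 48 = -696;  -4676 − 696 = -5372;  -23973 − 5372 = -29345;  -97929 − 29345 = -127274
-696 − 48 = -744;  -5372 − 744 = -6116;  -29345 − 6116 = -35461;  -127274 − 35461 = -162735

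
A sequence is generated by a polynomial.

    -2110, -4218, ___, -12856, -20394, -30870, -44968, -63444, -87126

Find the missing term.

-7644

Using the last 6 terms:
Δ: -7538, -10476, -14098, -18476, -23682
Δ²: -2938, -3622, -4378, -5206
Δ³: -684, -756, -828
Δ⁴: -72, -72
Constant fourth difference = -72.
Extend backward: -684 + 72 = -612;  -2938 + 612 = -2326;  -7538 + 2326 = -5212;  -12856 + 5212 = -7644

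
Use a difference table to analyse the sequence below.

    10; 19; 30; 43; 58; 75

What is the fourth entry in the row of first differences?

15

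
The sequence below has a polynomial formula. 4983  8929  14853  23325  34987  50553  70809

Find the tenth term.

168657

First differences: 3946, 5924, 8472, 11662, 15566, 20256
Second differences: 1978, 2548, 3190, 3904, 4690
Third differences: 570, 642, 714, 786
Fourth differences: 72, 72, 72
The fourth differences are constant (72).
786 + 72 = 858;  4690 + 858 = 5548;  20256 + 5548 = 25804;  70809 + 25804 = 96613
858 + 72 = 930;  5548 + 930 = 6478;  25804 + 6478 = 32282;  96613 + 32282 = 128895
930 + 72 = 1002;  6478 + 1002 = 7480;  32282 + 7480 = 39762;  128895 + 39762 = 168657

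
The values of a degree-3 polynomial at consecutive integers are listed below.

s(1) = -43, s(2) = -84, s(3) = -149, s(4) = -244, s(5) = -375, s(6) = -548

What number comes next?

-769

D1: -41, -65, -95, -131, -173
D2: -24, -30, -36, -42
D3: -6, -6, -6
The third differences are constant (-6).
-42 − 6 = -48;  -173 − 48 = -221;  -548 − 221 = -769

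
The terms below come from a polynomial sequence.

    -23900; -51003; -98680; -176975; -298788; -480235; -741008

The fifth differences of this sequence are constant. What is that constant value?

-360

First differences: -27103, -47677, -78295, -121813, -181447, -260773
Second differences: -20574, -30618, -43518, -59634, -79326
Third differences: -10044, -12900, -16116, -19692
Fourth differences: -2856, -3216, -3576
Fifth differences: -360, -360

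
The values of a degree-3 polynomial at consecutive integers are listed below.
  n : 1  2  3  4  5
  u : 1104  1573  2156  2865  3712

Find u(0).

737

First differences: 469  583  709  847
Second differences: 114  126  138
Third differences: 12  12
The third differences are constant at 12.
Work back: 114 − 12 = 102;  469 − 102 = 367;  1104 − 367 = 737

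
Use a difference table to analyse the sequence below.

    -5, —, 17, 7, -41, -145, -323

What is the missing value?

7

Using the last 5 terms:
-10, -48, -104, -178
-38, -56, -74
-18, -18
Constant third difference = -18.
Extend backward: -38 + 18 = -20;  -10 + 20 = 10;  17 − 10 = 7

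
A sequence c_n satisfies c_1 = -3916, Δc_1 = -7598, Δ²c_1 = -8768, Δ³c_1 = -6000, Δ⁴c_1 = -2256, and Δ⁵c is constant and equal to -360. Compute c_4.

-59014

Build the table forward from the leading diagonal:
Δ⁵: -360, -360, -360, -360
Δ⁴: -2256, -2616, -2976, -3336
Δ³: -6000, -8256, -10872, -13848
Δ²: -8768, -14768, -23024, -33896
Δ: -7598, -16366, -31134, -54158
c: -3916, -11514, -27880, -59014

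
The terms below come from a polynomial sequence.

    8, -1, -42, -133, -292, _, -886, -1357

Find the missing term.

Using the first 5 terms:
Δ: -9, -41, -91, -159
Δ²: -32, -50, -68
Δ³: -18, -18
Constant third difference = -18.
Extend forward: -68 − 18 = -86;  -159 − 86 = -245;  -292 − 245 = -537

-537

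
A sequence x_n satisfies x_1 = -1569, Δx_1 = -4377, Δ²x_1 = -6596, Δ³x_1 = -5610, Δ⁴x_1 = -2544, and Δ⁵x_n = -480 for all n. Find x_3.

Build the table forward from the leading diagonal:
D5: -480  -480  -480
D4: -2544  -3024  -3504
D3: -5610  -8154  -11178
D2: -6596  -12206  -20360
D1: -4377  -10973  -23179
x: -1569  -5946  -16919

-16919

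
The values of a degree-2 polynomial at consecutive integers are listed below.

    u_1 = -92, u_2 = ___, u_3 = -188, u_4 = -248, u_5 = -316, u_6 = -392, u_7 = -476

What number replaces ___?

Using the last 5 terms:
D1: -60  -68  -76  -84
D2: -8  -8  -8
Constant second difference = -8.
Extend backward: -60 + 8 = -52;  -188 + 52 = -136

-136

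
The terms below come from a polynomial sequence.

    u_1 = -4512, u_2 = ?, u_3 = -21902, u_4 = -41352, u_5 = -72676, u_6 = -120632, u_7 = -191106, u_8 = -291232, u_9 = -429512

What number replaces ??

Using the last 7 terms:
First differences: -19450  -31324  -47956  -70474  -100126  -138280
Second differences: -11874  -16632  -22518  -29652  -38154
Third differences: -4758  -5886  -7134  -8502
Fourth differences: -1128  -1248  -1368
Fifth differences: -120  -120
Constant fifth difference = -120.
Extend backward: -1128 + 120 = -1008;  -4758 + 1008 = -3750;  -11874 + 3750 = -8124;  -19450 + 8124 = -11326;  -21902 + 11326 = -10576

-10576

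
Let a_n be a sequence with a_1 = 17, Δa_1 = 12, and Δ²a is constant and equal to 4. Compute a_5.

Build the table forward from the leading diagonal:
Second differences: 4, 4, 4, 4, 4
First differences: 12, 16, 20, 24, 28
a: 17, 29, 45, 65, 89

89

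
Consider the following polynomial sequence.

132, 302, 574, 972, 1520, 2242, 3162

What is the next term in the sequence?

170 , 272 , 398 , 548 , 722 , 920
102 , 126 , 150 , 174 , 198
24 , 24 , 24 , 24
Third differences constant at 24.
198 + 24 = 222;  920 + 222 = 1142;  3162 + 1142 = 4304

4304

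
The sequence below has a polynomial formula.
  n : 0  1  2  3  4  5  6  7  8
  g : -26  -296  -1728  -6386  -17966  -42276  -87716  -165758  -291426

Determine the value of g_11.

D1: -270  -1432  -4658  -11580  -24310  -45440  -78042  -125668
D2: -1162  -3226  -6922  -12730  -21130  -32602  -47626
D3: -2064  -3696  -5808  -8400  -11472  -15024
D4: -1632  -2112  -2592  -3072  -3552
D5: -480  -480  -480  -480
The fifth differences are constant (-480).
-3552 − 480 = -4032;  -15024 − 4032 = -19056;  -47626 − 19056 = -66682;  -125668 − 66682 = -192350;  -291426 − 192350 = -483776
-4032 − 480 = -4512;  -19056 − 4512 = -23568;  -66682 − 23568 = -90250;  -192350 − 90250 = -282600;  -483776 − 282600 = -766376
-4512 − 480 = -4992;  -23568 − 4992 = -28560;  -90250 − 28560 = -118810;  -282600 − 118810 = -401410;  -766376 − 401410 = -1167786

-1167786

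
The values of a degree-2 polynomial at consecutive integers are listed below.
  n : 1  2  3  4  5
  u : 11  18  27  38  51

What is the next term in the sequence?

66

7, 9, 11, 13
2, 2, 2
The second differences are constant (2).
13 + 2 = 15;  51 + 15 = 66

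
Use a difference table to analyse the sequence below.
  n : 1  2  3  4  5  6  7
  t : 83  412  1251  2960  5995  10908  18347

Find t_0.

Δ: 329, 839, 1709, 3035, 4913, 7439
Δ²: 510, 870, 1326, 1878, 2526
Δ³: 360, 456, 552, 648
Δ⁴: 96, 96, 96
The fourth differences are constant at 96.
Work back: 360 − 96 = 264;  510 − 264 = 246;  329 − 246 = 83;  83 − 83 = 0

0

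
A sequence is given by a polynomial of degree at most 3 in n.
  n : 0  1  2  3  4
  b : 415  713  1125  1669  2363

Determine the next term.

3225

D1: 298  412  544  694
D2: 114  132  150
D3: 18  18
Third differences constant at 18.
150 + 18 = 168;  694 + 168 = 862;  2363 + 862 = 3225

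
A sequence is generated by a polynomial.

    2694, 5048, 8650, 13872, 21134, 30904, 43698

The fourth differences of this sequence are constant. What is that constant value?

Δ: 2354, 3602, 5222, 7262, 9770, 12794
Δ²: 1248, 1620, 2040, 2508, 3024
Δ³: 372, 420, 468, 516
Δ⁴: 48, 48, 48

48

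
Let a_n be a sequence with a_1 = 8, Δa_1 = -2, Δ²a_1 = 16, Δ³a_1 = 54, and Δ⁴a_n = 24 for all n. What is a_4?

104

Build the table forward from the leading diagonal:
D4: 24, 24, 24, 24
D3: 54, 78, 102, 126
D2: 16, 70, 148, 250
D1: -2, 14, 84, 232
a: 8, 6, 20, 104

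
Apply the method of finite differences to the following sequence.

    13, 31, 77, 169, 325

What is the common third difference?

Δ: 18, 46, 92, 156
Δ²: 28, 46, 64
Δ³: 18, 18

18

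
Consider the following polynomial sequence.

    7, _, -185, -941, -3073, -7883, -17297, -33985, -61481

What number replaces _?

-7

Using the last 7 terms:
Δ: -756  -2132  -4810  -9414  -16688  -27496
Δ²: -1376  -2678  -4604  -7274  -10808
Δ³: -1302  -1926  -2670  -3534
Δ⁴: -624  -744  -864
Δ⁵: -120  -120
Constant fifth difference = -120.
Extend backward: -624 + 120 = -504;  -1302 + 504 = -798;  -1376 + 798 = -578;  -756 + 578 = -178;  -185 + 178 = -7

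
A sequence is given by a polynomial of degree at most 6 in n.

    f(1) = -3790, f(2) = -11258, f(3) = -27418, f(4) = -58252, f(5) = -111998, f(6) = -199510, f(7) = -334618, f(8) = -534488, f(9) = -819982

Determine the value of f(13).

-3384958

First differences: -7468  -16160  -30834  -53746  -87512  -135108  -199870  -285494
Second differences: -8692  -14674  -22912  -33766  -47596  -64762  -85624
Third differences: -5982  -8238  -10854  -13830  -17166  -20862
Fourth differences: -2256  -2616  -2976  -3336  -3696
Fifth differences: -360  -360  -360  -360
Constant fifth difference = -360, so extend:
-3696 − 360 = -4056;  -20862 − 4056 = -24918;  -85624 − 24918 = -110542;  -285494 − 110542 = -396036;  -819982 − 396036 = -1216018
-4056 − 360 = -4416;  -24918 − 4416 = -29334;  -110542 − 29334 = -139876;  -396036 − 139876 = -535912;  -1216018 − 535912 = -1751930
-4416 − 360 = -4776;  -29334 − 4776 = -34110;  -139876 − 34110 = -173986;  -535912 − 173986 = -709898;  -1751930 − 709898 = -2461828
-4776 − 360 = -5136;  -34110 − 5136 = -39246;  -173986 − 39246 = -213232;  -709898 − 213232 = -923130;  -2461828 − 923130 = -3384958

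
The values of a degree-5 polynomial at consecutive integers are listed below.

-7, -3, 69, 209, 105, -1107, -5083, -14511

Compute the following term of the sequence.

-33351

4 , 72 , 140 , -104 , -1212 , -3976 , -9428
68 , 68 , -244 , -1108 , -2764 , -5452
0 , -312 , -864 , -1656 , -2688
-312 , -552 , -792 , -1032
-240 , -240 , -240
Fifth differences constant at -240.
-1032 − 240 = -1272;  -2688 − 1272 = -3960;  -5452 − 3960 = -9412;  -9428 − 9412 = -18840;  -14511 − 18840 = -33351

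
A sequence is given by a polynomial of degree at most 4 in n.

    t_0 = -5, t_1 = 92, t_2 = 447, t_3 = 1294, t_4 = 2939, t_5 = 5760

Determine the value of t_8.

First differences: 97 , 355 , 847 , 1645 , 2821
Second differences: 258 , 492 , 798 , 1176
Third differences: 234 , 306 , 378
Fourth differences: 72 , 72
The fourth differences are constant (72).
378 + 72 = 450;  1176 + 450 = 1626;  2821 + 1626 = 4447;  5760 + 4447 = 10207
450 + 72 = 522;  1626 + 522 = 2148;  4447 + 2148 = 6595;  10207 + 6595 = 16802
522 + 72 = 594;  2148 + 594 = 2742;  6595 + 2742 = 9337;  16802 + 9337 = 26139

26139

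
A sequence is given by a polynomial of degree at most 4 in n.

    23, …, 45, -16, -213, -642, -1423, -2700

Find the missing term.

Using the last 6 terms:
D1: -61, -197, -429, -781, -1277
D2: -136, -232, -352, -496
D3: -96, -120, -144
D4: -24, -24
Constant fourth difference = -24.
Extend backward: -96 + 24 = -72;  -136 + 72 = -64;  -61 + 64 = 3;  45 − 3 = 42

42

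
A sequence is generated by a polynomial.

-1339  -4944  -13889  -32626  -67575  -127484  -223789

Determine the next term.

First differences: -3605, -8945, -18737, -34949, -59909, -96305
Second differences: -5340, -9792, -16212, -24960, -36396
Third differences: -4452, -6420, -8748, -11436
Fourth differences: -1968, -2328, -2688
Fifth differences: -360, -360
Constant fifth difference = -360, so extend:
-2688 − 360 = -3048;  -11436 − 3048 = -14484;  -36396 − 14484 = -50880;  -96305 − 50880 = -147185;  -223789 − 147185 = -370974

-370974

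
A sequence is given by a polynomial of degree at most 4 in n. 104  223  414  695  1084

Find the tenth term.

Δ: 119  191  281  389
Δ²: 72  90  108
Δ³: 18  18
The third differences are constant (18).
108 + 18 = 126;  389 + 126 = 515;  1084 + 515 = 1599
126 + 18 = 144;  515 + 144 = 659;  1599 + 659 = 2258
144 + 18 = 162;  659 + 162 = 821;  2258 + 821 = 3079
162 + 18 = 180;  821 + 180 = 1001;  3079 + 1001 = 4080
180 + 18 = 198;  1001 + 198 = 1199;  4080 + 1199 = 5279

5279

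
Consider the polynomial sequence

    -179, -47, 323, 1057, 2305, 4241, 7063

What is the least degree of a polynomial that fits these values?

First differences: 132, 370, 734, 1248, 1936, 2822
Second differences: 238, 364, 514, 688, 886
Third differences: 126, 150, 174, 198
Fourth differences: 24, 24, 24
The fourth differences are constant, so the polynomial has degree 4.

4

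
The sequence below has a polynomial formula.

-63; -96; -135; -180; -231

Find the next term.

D1: -33 , -39 , -45 , -51
D2: -6 , -6 , -6
Constant second difference = -6, so extend:
-51 − 6 = -57;  -231 − 57 = -288

-288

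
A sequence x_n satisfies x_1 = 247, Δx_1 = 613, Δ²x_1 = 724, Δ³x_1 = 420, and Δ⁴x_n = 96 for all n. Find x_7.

24625

Build the table forward from the leading diagonal:
Fourth differences: 96, 96, 96, 96, 96, 96, 96
Third differences: 420, 516, 612, 708, 804, 900, 996
Second differences: 724, 1144, 1660, 2272, 2980, 3784, 4684
First differences: 613, 1337, 2481, 4141, 6413, 9393, 13177
x: 247, 860, 2197, 4678, 8819, 15232, 24625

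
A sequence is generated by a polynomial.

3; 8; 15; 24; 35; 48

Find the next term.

5, 7, 9, 11, 13
2, 2, 2, 2
The second differences are constant (2).
13 + 2 = 15;  48 + 15 = 63

63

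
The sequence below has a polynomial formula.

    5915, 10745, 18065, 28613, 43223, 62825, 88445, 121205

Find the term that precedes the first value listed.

2933

Δ: 4830  7320  10548  14610  19602  25620  32760
Δ²: 2490  3228  4062  4992  6018  7140
Δ³: 738  834  930  1026  1122
Δ⁴: 96  96  96  96
The fourth differences are constant at 96.
Work back: 738 − 96 = 642;  2490 − 642 = 1848;  4830 − 1848 = 2982;  5915 − 2982 = 2933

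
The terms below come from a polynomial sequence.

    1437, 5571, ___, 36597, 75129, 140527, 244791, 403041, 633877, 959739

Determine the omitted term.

15691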